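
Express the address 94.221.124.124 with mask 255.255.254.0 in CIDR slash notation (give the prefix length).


Binary: 11111111.11111111.11111110.00000000
Count leading 1s
Prefix: /23


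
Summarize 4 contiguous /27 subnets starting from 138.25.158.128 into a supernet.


Original prefix: /27
Number of subnets: 4 = 2^2
New prefix = 27 - 2 = 25
Supernet: 138.25.158.128/25


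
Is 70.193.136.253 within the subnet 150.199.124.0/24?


Subnet network: 150.199.124.0
Test IP AND mask: 70.193.136.0
No, 70.193.136.253 is not in 150.199.124.0/24


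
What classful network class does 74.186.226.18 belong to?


First octet: 74
Binary: 01001010
0xxxxxxx -> Class A (1-126)
Class A, default mask 255.0.0.0 (/8)


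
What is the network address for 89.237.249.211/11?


IP:   01011001.11101101.11111001.11010011
Mask: 11111111.11100000.00000000.00000000
AND operation:
Net:  01011001.11100000.00000000.00000000
Network: 89.224.0.0/11


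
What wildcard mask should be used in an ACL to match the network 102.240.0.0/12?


Subnet mask: 255.240.0.0
Wildcard = 255.255.255.255 - subnet mask
255 - 255 = 0
255 - 240 = 15
255 - 0 = 255
255 - 0 = 255
Wildcard: 0.15.255.255


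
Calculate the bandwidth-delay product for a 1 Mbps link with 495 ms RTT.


BDP = bandwidth * RTT
= 1 Mbps * 495 ms
= 1 * 1e6 * 495 / 1000 bits
= 495000 bits
= 61875 bytes
= 60.4248 KB
BDP = 495000 bits (61875 bytes)


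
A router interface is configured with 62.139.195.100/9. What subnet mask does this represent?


/9 means 9 network bits, 23 host bits
Binary: 11111111100000000000000000000000
Mask: 255.128.0.0


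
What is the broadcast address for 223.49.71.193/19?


Network: 223.49.64.0/19
Host bits = 13
Set all host bits to 1:
Broadcast: 223.49.95.255


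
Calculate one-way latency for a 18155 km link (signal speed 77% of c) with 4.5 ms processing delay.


Speed = 0.77 * 3e5 km/s = 231000 km/s
Propagation delay = 18155 / 231000 = 0.0786 s = 78.5931 ms
Processing delay = 4.5 ms
Total one-way latency = 83.0931 ms


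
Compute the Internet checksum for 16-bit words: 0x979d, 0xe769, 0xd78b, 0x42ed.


Sum all words (with carry folding):
+ 0x979d = 0x979d
+ 0xe769 = 0x7f07
+ 0xd78b = 0x5693
+ 0x42ed = 0x9980
One's complement: ~0x9980
Checksum = 0x667f


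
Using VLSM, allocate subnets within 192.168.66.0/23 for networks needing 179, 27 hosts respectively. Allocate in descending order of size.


179 hosts -> /24 (254 usable): 192.168.66.0/24
27 hosts -> /27 (30 usable): 192.168.67.0/27
Allocation: 192.168.66.0/24 (179 hosts, 254 usable); 192.168.67.0/27 (27 hosts, 30 usable)


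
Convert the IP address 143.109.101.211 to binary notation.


143 = 10001111
109 = 01101101
101 = 01100101
211 = 11010011
Binary: 10001111.01101101.01100101.11010011


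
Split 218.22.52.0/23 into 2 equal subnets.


New prefix = 23 + 1 = 24
Each subnet has 256 addresses
  218.22.52.0/24
  218.22.53.0/24
Subnets: 218.22.52.0/24, 218.22.53.0/24


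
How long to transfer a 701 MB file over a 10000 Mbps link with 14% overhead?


Effective throughput = 10000 * (1 - 14/100) = 8600 Mbps
File size in Mb = 701 * 8 = 5608 Mb
Time = 5608 / 8600
Time = 0.6521 seconds


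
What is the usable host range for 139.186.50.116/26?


Network: 139.186.50.64
Broadcast: 139.186.50.127
First usable = network + 1
Last usable = broadcast - 1
Range: 139.186.50.65 to 139.186.50.126


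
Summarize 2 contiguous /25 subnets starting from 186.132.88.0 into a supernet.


Original prefix: /25
Number of subnets: 2 = 2^1
New prefix = 25 - 1 = 24
Supernet: 186.132.88.0/24


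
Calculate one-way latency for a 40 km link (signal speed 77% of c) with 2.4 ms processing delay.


Speed = 0.77 * 3e5 km/s = 231000 km/s
Propagation delay = 40 / 231000 = 0.0002 s = 0.1732 ms
Processing delay = 2.4 ms
Total one-way latency = 2.5732 ms


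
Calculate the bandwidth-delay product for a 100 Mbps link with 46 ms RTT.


BDP = bandwidth * RTT
= 100 Mbps * 46 ms
= 100 * 1e6 * 46 / 1000 bits
= 4600000 bits
= 575000 bytes
= 561.5234 KB
BDP = 4600000 bits (575000 bytes)


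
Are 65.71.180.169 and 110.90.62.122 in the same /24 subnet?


Mask: 255.255.255.0
65.71.180.169 AND mask = 65.71.180.0
110.90.62.122 AND mask = 110.90.62.0
No, different subnets (65.71.180.0 vs 110.90.62.0)


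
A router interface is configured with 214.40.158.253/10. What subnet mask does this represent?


/10 means 10 network bits, 22 host bits
Binary: 11111111110000000000000000000000
Mask: 255.192.0.0


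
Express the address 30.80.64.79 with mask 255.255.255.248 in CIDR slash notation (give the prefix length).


Binary: 11111111.11111111.11111111.11111000
Count leading 1s
Prefix: /29


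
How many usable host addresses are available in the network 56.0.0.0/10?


Host bits = 32 - 10 = 22
Total addresses = 2^22 = 4194304
Usable = total - 2 (network and broadcast)
Usable hosts: 4194302


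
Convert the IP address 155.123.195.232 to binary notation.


155 = 10011011
123 = 01111011
195 = 11000011
232 = 11101000
Binary: 10011011.01111011.11000011.11101000


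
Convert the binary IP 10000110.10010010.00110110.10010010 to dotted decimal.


10000110 = 134
10010010 = 146
00110110 = 54
10010010 = 146
IP: 134.146.54.146


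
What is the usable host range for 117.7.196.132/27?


Network: 117.7.196.128
Broadcast: 117.7.196.159
First usable = network + 1
Last usable = broadcast - 1
Range: 117.7.196.129 to 117.7.196.158


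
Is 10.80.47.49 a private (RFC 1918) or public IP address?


RFC 1918 private ranges:
  10.0.0.0/8 (10.0.0.0 - 10.255.255.255)
  172.16.0.0/12 (172.16.0.0 - 172.31.255.255)
  192.168.0.0/16 (192.168.0.0 - 192.168.255.255)
Private (in 10.0.0.0/8)


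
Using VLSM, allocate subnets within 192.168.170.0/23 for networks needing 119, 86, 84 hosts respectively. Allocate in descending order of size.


119 hosts -> /25 (126 usable): 192.168.170.0/25
86 hosts -> /25 (126 usable): 192.168.170.128/25
84 hosts -> /25 (126 usable): 192.168.171.0/25
Allocation: 192.168.170.0/25 (119 hosts, 126 usable); 192.168.170.128/25 (86 hosts, 126 usable); 192.168.171.0/25 (84 hosts, 126 usable)


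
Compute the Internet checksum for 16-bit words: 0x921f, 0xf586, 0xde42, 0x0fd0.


Sum all words (with carry folding):
+ 0x921f = 0x921f
+ 0xf586 = 0x87a6
+ 0xde42 = 0x65e9
+ 0x0fd0 = 0x75b9
One's complement: ~0x75b9
Checksum = 0x8a46


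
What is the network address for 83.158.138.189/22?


IP:   01010011.10011110.10001010.10111101
Mask: 11111111.11111111.11111100.00000000
AND operation:
Net:  01010011.10011110.10001000.00000000
Network: 83.158.136.0/22


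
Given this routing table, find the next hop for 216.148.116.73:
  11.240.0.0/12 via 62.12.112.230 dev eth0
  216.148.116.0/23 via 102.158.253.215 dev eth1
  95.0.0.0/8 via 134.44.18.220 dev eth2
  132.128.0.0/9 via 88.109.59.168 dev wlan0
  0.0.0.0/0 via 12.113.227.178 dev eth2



Longest prefix match for 216.148.116.73:
  /12 11.240.0.0: no
  /23 216.148.116.0: MATCH
  /8 95.0.0.0: no
  /9 132.128.0.0: no
  /0 0.0.0.0: MATCH
Selected: next-hop 102.158.253.215 via eth1 (matched /23)


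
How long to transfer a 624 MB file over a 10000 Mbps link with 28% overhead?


Effective throughput = 10000 * (1 - 28/100) = 7200 Mbps
File size in Mb = 624 * 8 = 4992 Mb
Time = 4992 / 7200
Time = 0.6933 seconds


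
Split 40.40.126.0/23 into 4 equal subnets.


New prefix = 23 + 2 = 25
Each subnet has 128 addresses
  40.40.126.0/25
  40.40.126.128/25
  40.40.127.0/25
  40.40.127.128/25
Subnets: 40.40.126.0/25, 40.40.126.128/25, 40.40.127.0/25, 40.40.127.128/25


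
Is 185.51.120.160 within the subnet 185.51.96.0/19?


Subnet network: 185.51.96.0
Test IP AND mask: 185.51.96.0
Yes, 185.51.120.160 is in 185.51.96.0/19


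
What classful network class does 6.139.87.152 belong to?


First octet: 6
Binary: 00000110
0xxxxxxx -> Class A (1-126)
Class A, default mask 255.0.0.0 (/8)


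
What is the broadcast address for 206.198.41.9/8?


Network: 206.0.0.0/8
Host bits = 24
Set all host bits to 1:
Broadcast: 206.255.255.255


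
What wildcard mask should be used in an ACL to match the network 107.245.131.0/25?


Subnet mask: 255.255.255.128
Wildcard = 255.255.255.255 - subnet mask
255 - 255 = 0
255 - 255 = 0
255 - 255 = 0
255 - 128 = 127
Wildcard: 0.0.0.127


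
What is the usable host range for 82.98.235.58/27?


Network: 82.98.235.32
Broadcast: 82.98.235.63
First usable = network + 1
Last usable = broadcast - 1
Range: 82.98.235.33 to 82.98.235.62


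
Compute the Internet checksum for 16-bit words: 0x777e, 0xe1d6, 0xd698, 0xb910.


Sum all words (with carry folding):
+ 0x777e = 0x777e
+ 0xe1d6 = 0x5955
+ 0xd698 = 0x2fee
+ 0xb910 = 0xe8fe
One's complement: ~0xe8fe
Checksum = 0x1701


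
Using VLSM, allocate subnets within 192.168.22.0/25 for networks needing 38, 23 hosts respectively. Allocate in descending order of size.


38 hosts -> /26 (62 usable): 192.168.22.0/26
23 hosts -> /27 (30 usable): 192.168.22.64/27
Allocation: 192.168.22.0/26 (38 hosts, 62 usable); 192.168.22.64/27 (23 hosts, 30 usable)


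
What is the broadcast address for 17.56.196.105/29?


Network: 17.56.196.104/29
Host bits = 3
Set all host bits to 1:
Broadcast: 17.56.196.111


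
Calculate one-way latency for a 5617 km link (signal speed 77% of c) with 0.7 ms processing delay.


Speed = 0.77 * 3e5 km/s = 231000 km/s
Propagation delay = 5617 / 231000 = 0.0243 s = 24.316 ms
Processing delay = 0.7 ms
Total one-way latency = 25.016 ms


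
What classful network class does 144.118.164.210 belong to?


First octet: 144
Binary: 10010000
10xxxxxx -> Class B (128-191)
Class B, default mask 255.255.0.0 (/16)


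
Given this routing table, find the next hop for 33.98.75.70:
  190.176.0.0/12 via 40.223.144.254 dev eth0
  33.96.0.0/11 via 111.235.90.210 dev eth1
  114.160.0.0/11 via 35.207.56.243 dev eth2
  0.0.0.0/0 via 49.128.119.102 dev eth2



Longest prefix match for 33.98.75.70:
  /12 190.176.0.0: no
  /11 33.96.0.0: MATCH
  /11 114.160.0.0: no
  /0 0.0.0.0: MATCH
Selected: next-hop 111.235.90.210 via eth1 (matched /11)


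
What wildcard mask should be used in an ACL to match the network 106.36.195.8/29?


Subnet mask: 255.255.255.248
Wildcard = 255.255.255.255 - subnet mask
255 - 255 = 0
255 - 255 = 0
255 - 255 = 0
255 - 248 = 7
Wildcard: 0.0.0.7


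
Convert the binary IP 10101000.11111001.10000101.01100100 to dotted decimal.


10101000 = 168
11111001 = 249
10000101 = 133
01100100 = 100
IP: 168.249.133.100


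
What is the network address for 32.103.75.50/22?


IP:   00100000.01100111.01001011.00110010
Mask: 11111111.11111111.11111100.00000000
AND operation:
Net:  00100000.01100111.01001000.00000000
Network: 32.103.72.0/22


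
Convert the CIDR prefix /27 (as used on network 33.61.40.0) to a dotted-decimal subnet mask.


/27 means 27 network bits, 5 host bits
Binary: 11111111111111111111111111100000
Mask: 255.255.255.224


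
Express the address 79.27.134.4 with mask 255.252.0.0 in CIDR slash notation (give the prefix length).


Binary: 11111111.11111100.00000000.00000000
Count leading 1s
Prefix: /14


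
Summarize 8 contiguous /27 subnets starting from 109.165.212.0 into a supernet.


Original prefix: /27
Number of subnets: 8 = 2^3
New prefix = 27 - 3 = 24
Supernet: 109.165.212.0/24


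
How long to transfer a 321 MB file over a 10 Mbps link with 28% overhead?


Effective throughput = 10 * (1 - 28/100) = 7.2 Mbps
File size in Mb = 321 * 8 = 2568 Mb
Time = 2568 / 7.2
Time = 356.6667 seconds


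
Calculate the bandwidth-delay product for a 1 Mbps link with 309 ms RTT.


BDP = bandwidth * RTT
= 1 Mbps * 309 ms
= 1 * 1e6 * 309 / 1000 bits
= 309000 bits
= 38625 bytes
= 37.7197 KB
BDP = 309000 bits (38625 bytes)


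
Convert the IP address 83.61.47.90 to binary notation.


83 = 01010011
61 = 00111101
47 = 00101111
90 = 01011010
Binary: 01010011.00111101.00101111.01011010


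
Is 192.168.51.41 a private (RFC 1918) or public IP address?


RFC 1918 private ranges:
  10.0.0.0/8 (10.0.0.0 - 10.255.255.255)
  172.16.0.0/12 (172.16.0.0 - 172.31.255.255)
  192.168.0.0/16 (192.168.0.0 - 192.168.255.255)
Private (in 192.168.0.0/16)


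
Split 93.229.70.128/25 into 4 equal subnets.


New prefix = 25 + 2 = 27
Each subnet has 32 addresses
  93.229.70.128/27
  93.229.70.160/27
  93.229.70.192/27
  93.229.70.224/27
Subnets: 93.229.70.128/27, 93.229.70.160/27, 93.229.70.192/27, 93.229.70.224/27


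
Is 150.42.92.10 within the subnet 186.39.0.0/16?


Subnet network: 186.39.0.0
Test IP AND mask: 150.42.0.0
No, 150.42.92.10 is not in 186.39.0.0/16


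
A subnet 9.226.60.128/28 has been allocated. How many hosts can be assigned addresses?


Host bits = 32 - 28 = 4
Total addresses = 2^4 = 16
Usable = total - 2 (network and broadcast)
Usable hosts: 14


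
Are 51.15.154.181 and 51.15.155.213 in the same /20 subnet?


Mask: 255.255.240.0
51.15.154.181 AND mask = 51.15.144.0
51.15.155.213 AND mask = 51.15.144.0
Yes, same subnet (51.15.144.0)


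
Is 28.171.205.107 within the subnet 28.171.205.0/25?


Subnet network: 28.171.205.0
Test IP AND mask: 28.171.205.0
Yes, 28.171.205.107 is in 28.171.205.0/25


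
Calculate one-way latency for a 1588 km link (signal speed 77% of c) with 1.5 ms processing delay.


Speed = 0.77 * 3e5 km/s = 231000 km/s
Propagation delay = 1588 / 231000 = 0.0069 s = 6.8745 ms
Processing delay = 1.5 ms
Total one-way latency = 8.3745 ms


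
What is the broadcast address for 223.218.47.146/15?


Network: 223.218.0.0/15
Host bits = 17
Set all host bits to 1:
Broadcast: 223.219.255.255


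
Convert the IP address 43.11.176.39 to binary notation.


43 = 00101011
11 = 00001011
176 = 10110000
39 = 00100111
Binary: 00101011.00001011.10110000.00100111


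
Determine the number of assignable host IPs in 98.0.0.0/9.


Host bits = 32 - 9 = 23
Total addresses = 2^23 = 8388608
Usable = total - 2 (network and broadcast)
Usable hosts: 8388606


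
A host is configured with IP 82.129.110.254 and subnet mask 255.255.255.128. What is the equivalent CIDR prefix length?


Binary: 11111111.11111111.11111111.10000000
Count leading 1s
Prefix: /25


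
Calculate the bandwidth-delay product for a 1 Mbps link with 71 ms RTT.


BDP = bandwidth * RTT
= 1 Mbps * 71 ms
= 1 * 1e6 * 71 / 1000 bits
= 71000 bits
= 8875 bytes
= 8.667 KB
BDP = 71000 bits (8875 bytes)


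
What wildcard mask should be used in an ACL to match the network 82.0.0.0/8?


Subnet mask: 255.0.0.0
Wildcard = 255.255.255.255 - subnet mask
255 - 255 = 0
255 - 0 = 255
255 - 0 = 255
255 - 0 = 255
Wildcard: 0.255.255.255


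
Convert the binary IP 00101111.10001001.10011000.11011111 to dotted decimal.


00101111 = 47
10001001 = 137
10011000 = 152
11011111 = 223
IP: 47.137.152.223


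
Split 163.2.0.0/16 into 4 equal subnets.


New prefix = 16 + 2 = 18
Each subnet has 16384 addresses
  163.2.0.0/18
  163.2.64.0/18
  163.2.128.0/18
  163.2.192.0/18
Subnets: 163.2.0.0/18, 163.2.64.0/18, 163.2.128.0/18, 163.2.192.0/18


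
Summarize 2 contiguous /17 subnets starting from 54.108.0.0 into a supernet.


Original prefix: /17
Number of subnets: 2 = 2^1
New prefix = 17 - 1 = 16
Supernet: 54.108.0.0/16


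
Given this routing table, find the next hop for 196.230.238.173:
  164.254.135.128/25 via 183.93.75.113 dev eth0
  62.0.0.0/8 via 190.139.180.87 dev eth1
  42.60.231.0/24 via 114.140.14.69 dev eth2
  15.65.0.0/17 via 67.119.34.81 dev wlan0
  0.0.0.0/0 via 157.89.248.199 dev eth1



Longest prefix match for 196.230.238.173:
  /25 164.254.135.128: no
  /8 62.0.0.0: no
  /24 42.60.231.0: no
  /17 15.65.0.0: no
  /0 0.0.0.0: MATCH
Selected: next-hop 157.89.248.199 via eth1 (matched /0)


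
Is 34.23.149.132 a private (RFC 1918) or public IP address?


RFC 1918 private ranges:
  10.0.0.0/8 (10.0.0.0 - 10.255.255.255)
  172.16.0.0/12 (172.16.0.0 - 172.31.255.255)
  192.168.0.0/16 (192.168.0.0 - 192.168.255.255)
Public (not in any RFC 1918 range)


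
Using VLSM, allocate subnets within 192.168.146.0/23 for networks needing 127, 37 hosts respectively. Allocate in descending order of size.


127 hosts -> /24 (254 usable): 192.168.146.0/24
37 hosts -> /26 (62 usable): 192.168.147.0/26
Allocation: 192.168.146.0/24 (127 hosts, 254 usable); 192.168.147.0/26 (37 hosts, 62 usable)


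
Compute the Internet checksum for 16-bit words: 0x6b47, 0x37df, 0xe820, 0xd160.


Sum all words (with carry folding):
+ 0x6b47 = 0x6b47
+ 0x37df = 0xa326
+ 0xe820 = 0x8b47
+ 0xd160 = 0x5ca8
One's complement: ~0x5ca8
Checksum = 0xa357


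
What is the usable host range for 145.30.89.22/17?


Network: 145.30.0.0
Broadcast: 145.30.127.255
First usable = network + 1
Last usable = broadcast - 1
Range: 145.30.0.1 to 145.30.127.254


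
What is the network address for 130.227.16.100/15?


IP:   10000010.11100011.00010000.01100100
Mask: 11111111.11111110.00000000.00000000
AND operation:
Net:  10000010.11100010.00000000.00000000
Network: 130.226.0.0/15


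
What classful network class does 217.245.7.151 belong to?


First octet: 217
Binary: 11011001
110xxxxx -> Class C (192-223)
Class C, default mask 255.255.255.0 (/24)


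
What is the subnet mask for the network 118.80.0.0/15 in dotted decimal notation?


/15 means 15 network bits, 17 host bits
Binary: 11111111111111100000000000000000
Mask: 255.254.0.0


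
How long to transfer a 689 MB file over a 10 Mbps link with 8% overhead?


Effective throughput = 10 * (1 - 8/100) = 9.2 Mbps
File size in Mb = 689 * 8 = 5512 Mb
Time = 5512 / 9.2
Time = 599.1304 seconds


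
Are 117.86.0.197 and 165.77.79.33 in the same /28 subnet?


Mask: 255.255.255.240
117.86.0.197 AND mask = 117.86.0.192
165.77.79.33 AND mask = 165.77.79.32
No, different subnets (117.86.0.192 vs 165.77.79.32)


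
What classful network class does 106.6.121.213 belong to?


First octet: 106
Binary: 01101010
0xxxxxxx -> Class A (1-126)
Class A, default mask 255.0.0.0 (/8)


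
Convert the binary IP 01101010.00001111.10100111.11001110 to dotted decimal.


01101010 = 106
00001111 = 15
10100111 = 167
11001110 = 206
IP: 106.15.167.206


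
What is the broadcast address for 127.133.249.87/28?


Network: 127.133.249.80/28
Host bits = 4
Set all host bits to 1:
Broadcast: 127.133.249.95


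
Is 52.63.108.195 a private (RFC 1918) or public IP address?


RFC 1918 private ranges:
  10.0.0.0/8 (10.0.0.0 - 10.255.255.255)
  172.16.0.0/12 (172.16.0.0 - 172.31.255.255)
  192.168.0.0/16 (192.168.0.0 - 192.168.255.255)
Public (not in any RFC 1918 range)


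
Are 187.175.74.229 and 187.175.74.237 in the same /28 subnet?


Mask: 255.255.255.240
187.175.74.229 AND mask = 187.175.74.224
187.175.74.237 AND mask = 187.175.74.224
Yes, same subnet (187.175.74.224)


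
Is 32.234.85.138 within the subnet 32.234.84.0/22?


Subnet network: 32.234.84.0
Test IP AND mask: 32.234.84.0
Yes, 32.234.85.138 is in 32.234.84.0/22


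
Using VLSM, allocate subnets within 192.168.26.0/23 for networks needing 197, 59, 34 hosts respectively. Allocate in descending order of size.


197 hosts -> /24 (254 usable): 192.168.26.0/24
59 hosts -> /26 (62 usable): 192.168.27.0/26
34 hosts -> /26 (62 usable): 192.168.27.64/26
Allocation: 192.168.26.0/24 (197 hosts, 254 usable); 192.168.27.0/26 (59 hosts, 62 usable); 192.168.27.64/26 (34 hosts, 62 usable)


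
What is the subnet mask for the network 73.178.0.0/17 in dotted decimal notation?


/17 means 17 network bits, 15 host bits
Binary: 11111111111111111000000000000000
Mask: 255.255.128.0


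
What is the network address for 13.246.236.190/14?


IP:   00001101.11110110.11101100.10111110
Mask: 11111111.11111100.00000000.00000000
AND operation:
Net:  00001101.11110100.00000000.00000000
Network: 13.244.0.0/14


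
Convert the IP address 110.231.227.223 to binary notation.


110 = 01101110
231 = 11100111
227 = 11100011
223 = 11011111
Binary: 01101110.11100111.11100011.11011111


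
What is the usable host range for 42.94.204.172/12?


Network: 42.80.0.0
Broadcast: 42.95.255.255
First usable = network + 1
Last usable = broadcast - 1
Range: 42.80.0.1 to 42.95.255.254


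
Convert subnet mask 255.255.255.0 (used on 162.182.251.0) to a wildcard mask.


Subnet mask: 255.255.255.0
Wildcard = 255.255.255.255 - subnet mask
255 - 255 = 0
255 - 255 = 0
255 - 255 = 0
255 - 0 = 255
Wildcard: 0.0.0.255


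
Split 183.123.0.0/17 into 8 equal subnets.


New prefix = 17 + 3 = 20
Each subnet has 4096 addresses
  183.123.0.0/20
  183.123.16.0/20
  183.123.32.0/20
  183.123.48.0/20
  183.123.64.0/20
  183.123.80.0/20
  183.123.96.0/20
  183.123.112.0/20
Subnets: 183.123.0.0/20, 183.123.16.0/20, 183.123.32.0/20, 183.123.48.0/20, 183.123.64.0/20, 183.123.80.0/20, 183.123.96.0/20, 183.123.112.0/20


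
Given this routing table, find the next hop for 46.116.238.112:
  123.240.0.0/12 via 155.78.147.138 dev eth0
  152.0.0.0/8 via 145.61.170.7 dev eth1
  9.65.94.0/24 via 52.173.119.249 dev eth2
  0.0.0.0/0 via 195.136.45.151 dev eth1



Longest prefix match for 46.116.238.112:
  /12 123.240.0.0: no
  /8 152.0.0.0: no
  /24 9.65.94.0: no
  /0 0.0.0.0: MATCH
Selected: next-hop 195.136.45.151 via eth1 (matched /0)


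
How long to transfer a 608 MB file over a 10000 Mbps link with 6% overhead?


Effective throughput = 10000 * (1 - 6/100) = 9400 Mbps
File size in Mb = 608 * 8 = 4864 Mb
Time = 4864 / 9400
Time = 0.5174 seconds


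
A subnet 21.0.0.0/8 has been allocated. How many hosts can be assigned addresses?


Host bits = 32 - 8 = 24
Total addresses = 2^24 = 16777216
Usable = total - 2 (network and broadcast)
Usable hosts: 16777214


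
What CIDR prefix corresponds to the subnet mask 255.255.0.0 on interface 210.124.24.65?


Binary: 11111111.11111111.00000000.00000000
Count leading 1s
Prefix: /16


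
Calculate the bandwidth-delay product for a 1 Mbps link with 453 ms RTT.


BDP = bandwidth * RTT
= 1 Mbps * 453 ms
= 1 * 1e6 * 453 / 1000 bits
= 453000 bits
= 56625 bytes
= 55.2979 KB
BDP = 453000 bits (56625 bytes)


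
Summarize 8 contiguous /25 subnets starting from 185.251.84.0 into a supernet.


Original prefix: /25
Number of subnets: 8 = 2^3
New prefix = 25 - 3 = 22
Supernet: 185.251.84.0/22


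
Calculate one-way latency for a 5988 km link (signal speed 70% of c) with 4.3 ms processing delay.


Speed = 0.7 * 3e5 km/s = 210000 km/s
Propagation delay = 5988 / 210000 = 0.0285 s = 28.5143 ms
Processing delay = 4.3 ms
Total one-way latency = 32.8143 ms


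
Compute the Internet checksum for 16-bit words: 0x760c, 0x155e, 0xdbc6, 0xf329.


Sum all words (with carry folding):
+ 0x760c = 0x760c
+ 0x155e = 0x8b6a
+ 0xdbc6 = 0x6731
+ 0xf329 = 0x5a5b
One's complement: ~0x5a5b
Checksum = 0xa5a4


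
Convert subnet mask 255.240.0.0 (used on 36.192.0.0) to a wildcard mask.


Subnet mask: 255.240.0.0
Wildcard = 255.255.255.255 - subnet mask
255 - 255 = 0
255 - 240 = 15
255 - 0 = 255
255 - 0 = 255
Wildcard: 0.15.255.255


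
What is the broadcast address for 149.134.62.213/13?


Network: 149.128.0.0/13
Host bits = 19
Set all host bits to 1:
Broadcast: 149.135.255.255


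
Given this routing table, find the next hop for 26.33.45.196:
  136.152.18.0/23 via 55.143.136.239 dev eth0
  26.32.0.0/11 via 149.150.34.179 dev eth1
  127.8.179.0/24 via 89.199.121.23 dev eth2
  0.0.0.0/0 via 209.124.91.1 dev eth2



Longest prefix match for 26.33.45.196:
  /23 136.152.18.0: no
  /11 26.32.0.0: MATCH
  /24 127.8.179.0: no
  /0 0.0.0.0: MATCH
Selected: next-hop 149.150.34.179 via eth1 (matched /11)


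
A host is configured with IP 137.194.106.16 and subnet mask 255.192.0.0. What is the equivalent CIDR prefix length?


Binary: 11111111.11000000.00000000.00000000
Count leading 1s
Prefix: /10


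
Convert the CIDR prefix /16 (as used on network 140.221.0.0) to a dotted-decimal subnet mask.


/16 means 16 network bits, 16 host bits
Binary: 11111111111111110000000000000000
Mask: 255.255.0.0


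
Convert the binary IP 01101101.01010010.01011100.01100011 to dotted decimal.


01101101 = 109
01010010 = 82
01011100 = 92
01100011 = 99
IP: 109.82.92.99


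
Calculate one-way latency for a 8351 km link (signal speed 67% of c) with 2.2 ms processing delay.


Speed = 0.67 * 3e5 km/s = 201000 km/s
Propagation delay = 8351 / 201000 = 0.0415 s = 41.5473 ms
Processing delay = 2.2 ms
Total one-way latency = 43.7473 ms


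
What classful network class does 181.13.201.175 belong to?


First octet: 181
Binary: 10110101
10xxxxxx -> Class B (128-191)
Class B, default mask 255.255.0.0 (/16)


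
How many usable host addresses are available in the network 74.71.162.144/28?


Host bits = 32 - 28 = 4
Total addresses = 2^4 = 16
Usable = total - 2 (network and broadcast)
Usable hosts: 14


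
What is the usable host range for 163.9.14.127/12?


Network: 163.0.0.0
Broadcast: 163.15.255.255
First usable = network + 1
Last usable = broadcast - 1
Range: 163.0.0.1 to 163.15.255.254


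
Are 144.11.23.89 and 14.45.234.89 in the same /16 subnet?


Mask: 255.255.0.0
144.11.23.89 AND mask = 144.11.0.0
14.45.234.89 AND mask = 14.45.0.0
No, different subnets (144.11.0.0 vs 14.45.0.0)


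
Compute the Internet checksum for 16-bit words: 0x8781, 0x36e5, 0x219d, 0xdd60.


Sum all words (with carry folding):
+ 0x8781 = 0x8781
+ 0x36e5 = 0xbe66
+ 0x219d = 0xe003
+ 0xdd60 = 0xbd64
One's complement: ~0xbd64
Checksum = 0x429b


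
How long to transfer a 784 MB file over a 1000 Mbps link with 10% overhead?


Effective throughput = 1000 * (1 - 10/100) = 900 Mbps
File size in Mb = 784 * 8 = 6272 Mb
Time = 6272 / 900
Time = 6.9689 seconds


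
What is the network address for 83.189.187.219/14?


IP:   01010011.10111101.10111011.11011011
Mask: 11111111.11111100.00000000.00000000
AND operation:
Net:  01010011.10111100.00000000.00000000
Network: 83.188.0.0/14


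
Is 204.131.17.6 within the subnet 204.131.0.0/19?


Subnet network: 204.131.0.0
Test IP AND mask: 204.131.0.0
Yes, 204.131.17.6 is in 204.131.0.0/19


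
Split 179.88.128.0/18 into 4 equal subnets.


New prefix = 18 + 2 = 20
Each subnet has 4096 addresses
  179.88.128.0/20
  179.88.144.0/20
  179.88.160.0/20
  179.88.176.0/20
Subnets: 179.88.128.0/20, 179.88.144.0/20, 179.88.160.0/20, 179.88.176.0/20


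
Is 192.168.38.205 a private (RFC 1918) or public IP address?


RFC 1918 private ranges:
  10.0.0.0/8 (10.0.0.0 - 10.255.255.255)
  172.16.0.0/12 (172.16.0.0 - 172.31.255.255)
  192.168.0.0/16 (192.168.0.0 - 192.168.255.255)
Private (in 192.168.0.0/16)


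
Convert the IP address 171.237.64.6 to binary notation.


171 = 10101011
237 = 11101101
64 = 01000000
6 = 00000110
Binary: 10101011.11101101.01000000.00000110


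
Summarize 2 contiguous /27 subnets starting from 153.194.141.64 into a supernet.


Original prefix: /27
Number of subnets: 2 = 2^1
New prefix = 27 - 1 = 26
Supernet: 153.194.141.64/26


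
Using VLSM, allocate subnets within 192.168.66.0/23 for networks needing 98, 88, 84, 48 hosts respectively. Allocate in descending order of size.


98 hosts -> /25 (126 usable): 192.168.66.0/25
88 hosts -> /25 (126 usable): 192.168.66.128/25
84 hosts -> /25 (126 usable): 192.168.67.0/25
48 hosts -> /26 (62 usable): 192.168.67.128/26
Allocation: 192.168.66.0/25 (98 hosts, 126 usable); 192.168.66.128/25 (88 hosts, 126 usable); 192.168.67.0/25 (84 hosts, 126 usable); 192.168.67.128/26 (48 hosts, 62 usable)


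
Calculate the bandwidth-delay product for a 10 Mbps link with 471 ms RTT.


BDP = bandwidth * RTT
= 10 Mbps * 471 ms
= 10 * 1e6 * 471 / 1000 bits
= 4710000 bits
= 588750 bytes
= 574.9512 KB
BDP = 4710000 bits (588750 bytes)


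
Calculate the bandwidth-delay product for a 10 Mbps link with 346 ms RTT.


BDP = bandwidth * RTT
= 10 Mbps * 346 ms
= 10 * 1e6 * 346 / 1000 bits
= 3460000 bits
= 432500 bytes
= 422.3633 KB
BDP = 3460000 bits (432500 bytes)


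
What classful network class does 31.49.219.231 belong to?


First octet: 31
Binary: 00011111
0xxxxxxx -> Class A (1-126)
Class A, default mask 255.0.0.0 (/8)


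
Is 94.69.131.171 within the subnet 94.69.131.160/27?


Subnet network: 94.69.131.160
Test IP AND mask: 94.69.131.160
Yes, 94.69.131.171 is in 94.69.131.160/27


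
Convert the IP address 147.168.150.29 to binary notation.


147 = 10010011
168 = 10101000
150 = 10010110
29 = 00011101
Binary: 10010011.10101000.10010110.00011101


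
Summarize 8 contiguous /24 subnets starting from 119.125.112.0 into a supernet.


Original prefix: /24
Number of subnets: 8 = 2^3
New prefix = 24 - 3 = 21
Supernet: 119.125.112.0/21


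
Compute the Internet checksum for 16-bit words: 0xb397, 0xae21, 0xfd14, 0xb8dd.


Sum all words (with carry folding):
+ 0xb397 = 0xb397
+ 0xae21 = 0x61b9
+ 0xfd14 = 0x5ece
+ 0xb8dd = 0x17ac
One's complement: ~0x17ac
Checksum = 0xe853


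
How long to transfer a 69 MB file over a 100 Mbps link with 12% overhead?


Effective throughput = 100 * (1 - 12/100) = 88 Mbps
File size in Mb = 69 * 8 = 552 Mb
Time = 552 / 88
Time = 6.2727 seconds


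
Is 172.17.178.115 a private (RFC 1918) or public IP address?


RFC 1918 private ranges:
  10.0.0.0/8 (10.0.0.0 - 10.255.255.255)
  172.16.0.0/12 (172.16.0.0 - 172.31.255.255)
  192.168.0.0/16 (192.168.0.0 - 192.168.255.255)
Private (in 172.16.0.0/12)


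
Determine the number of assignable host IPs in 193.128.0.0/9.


Host bits = 32 - 9 = 23
Total addresses = 2^23 = 8388608
Usable = total - 2 (network and broadcast)
Usable hosts: 8388606


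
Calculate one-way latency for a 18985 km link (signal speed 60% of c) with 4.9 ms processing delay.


Speed = 0.6 * 3e5 km/s = 180000 km/s
Propagation delay = 18985 / 180000 = 0.1055 s = 105.4722 ms
Processing delay = 4.9 ms
Total one-way latency = 110.3722 ms


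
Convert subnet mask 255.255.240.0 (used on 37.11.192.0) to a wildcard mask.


Subnet mask: 255.255.240.0
Wildcard = 255.255.255.255 - subnet mask
255 - 255 = 0
255 - 255 = 0
255 - 240 = 15
255 - 0 = 255
Wildcard: 0.0.15.255


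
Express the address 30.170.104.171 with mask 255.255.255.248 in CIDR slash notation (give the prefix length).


Binary: 11111111.11111111.11111111.11111000
Count leading 1s
Prefix: /29


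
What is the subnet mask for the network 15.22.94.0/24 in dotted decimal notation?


/24 means 24 network bits, 8 host bits
Binary: 11111111111111111111111100000000
Mask: 255.255.255.0


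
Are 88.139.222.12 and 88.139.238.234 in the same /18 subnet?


Mask: 255.255.192.0
88.139.222.12 AND mask = 88.139.192.0
88.139.238.234 AND mask = 88.139.192.0
Yes, same subnet (88.139.192.0)


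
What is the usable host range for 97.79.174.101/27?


Network: 97.79.174.96
Broadcast: 97.79.174.127
First usable = network + 1
Last usable = broadcast - 1
Range: 97.79.174.97 to 97.79.174.126


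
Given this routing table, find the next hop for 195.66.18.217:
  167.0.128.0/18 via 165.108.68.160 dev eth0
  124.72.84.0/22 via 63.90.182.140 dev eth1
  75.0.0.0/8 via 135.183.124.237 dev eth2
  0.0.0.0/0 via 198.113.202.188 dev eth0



Longest prefix match for 195.66.18.217:
  /18 167.0.128.0: no
  /22 124.72.84.0: no
  /8 75.0.0.0: no
  /0 0.0.0.0: MATCH
Selected: next-hop 198.113.202.188 via eth0 (matched /0)


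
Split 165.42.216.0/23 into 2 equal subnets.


New prefix = 23 + 1 = 24
Each subnet has 256 addresses
  165.42.216.0/24
  165.42.217.0/24
Subnets: 165.42.216.0/24, 165.42.217.0/24


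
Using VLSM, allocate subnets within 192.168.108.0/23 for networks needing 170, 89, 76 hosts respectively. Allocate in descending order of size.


170 hosts -> /24 (254 usable): 192.168.108.0/24
89 hosts -> /25 (126 usable): 192.168.109.0/25
76 hosts -> /25 (126 usable): 192.168.109.128/25
Allocation: 192.168.108.0/24 (170 hosts, 254 usable); 192.168.109.0/25 (89 hosts, 126 usable); 192.168.109.128/25 (76 hosts, 126 usable)


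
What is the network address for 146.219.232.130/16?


IP:   10010010.11011011.11101000.10000010
Mask: 11111111.11111111.00000000.00000000
AND operation:
Net:  10010010.11011011.00000000.00000000
Network: 146.219.0.0/16


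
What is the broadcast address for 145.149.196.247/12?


Network: 145.144.0.0/12
Host bits = 20
Set all host bits to 1:
Broadcast: 145.159.255.255


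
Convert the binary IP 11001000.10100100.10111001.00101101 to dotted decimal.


11001000 = 200
10100100 = 164
10111001 = 185
00101101 = 45
IP: 200.164.185.45


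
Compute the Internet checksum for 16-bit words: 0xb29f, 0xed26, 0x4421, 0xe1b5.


Sum all words (with carry folding):
+ 0xb29f = 0xb29f
+ 0xed26 = 0x9fc6
+ 0x4421 = 0xe3e7
+ 0xe1b5 = 0xc59d
One's complement: ~0xc59d
Checksum = 0x3a62


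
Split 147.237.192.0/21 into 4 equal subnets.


New prefix = 21 + 2 = 23
Each subnet has 512 addresses
  147.237.192.0/23
  147.237.194.0/23
  147.237.196.0/23
  147.237.198.0/23
Subnets: 147.237.192.0/23, 147.237.194.0/23, 147.237.196.0/23, 147.237.198.0/23


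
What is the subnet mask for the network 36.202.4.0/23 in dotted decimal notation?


/23 means 23 network bits, 9 host bits
Binary: 11111111111111111111111000000000
Mask: 255.255.254.0


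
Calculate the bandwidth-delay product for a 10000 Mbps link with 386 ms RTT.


BDP = bandwidth * RTT
= 10000 Mbps * 386 ms
= 10000 * 1e6 * 386 / 1000 bits
= 3860000000 bits
= 482500000 bytes
= 471191.4062 KB
BDP = 3860000000 bits (482500000 bytes)


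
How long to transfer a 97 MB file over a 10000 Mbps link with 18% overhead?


Effective throughput = 10000 * (1 - 18/100) = 8200 Mbps
File size in Mb = 97 * 8 = 776 Mb
Time = 776 / 8200
Time = 0.0946 seconds


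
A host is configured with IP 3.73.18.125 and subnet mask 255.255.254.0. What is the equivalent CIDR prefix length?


Binary: 11111111.11111111.11111110.00000000
Count leading 1s
Prefix: /23


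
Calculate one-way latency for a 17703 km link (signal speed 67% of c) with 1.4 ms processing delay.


Speed = 0.67 * 3e5 km/s = 201000 km/s
Propagation delay = 17703 / 201000 = 0.0881 s = 88.0746 ms
Processing delay = 1.4 ms
Total one-way latency = 89.4746 ms


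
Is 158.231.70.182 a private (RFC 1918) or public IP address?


RFC 1918 private ranges:
  10.0.0.0/8 (10.0.0.0 - 10.255.255.255)
  172.16.0.0/12 (172.16.0.0 - 172.31.255.255)
  192.168.0.0/16 (192.168.0.0 - 192.168.255.255)
Public (not in any RFC 1918 range)


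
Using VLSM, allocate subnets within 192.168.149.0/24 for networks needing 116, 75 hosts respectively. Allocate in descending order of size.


116 hosts -> /25 (126 usable): 192.168.149.0/25
75 hosts -> /25 (126 usable): 192.168.149.128/25
Allocation: 192.168.149.0/25 (116 hosts, 126 usable); 192.168.149.128/25 (75 hosts, 126 usable)


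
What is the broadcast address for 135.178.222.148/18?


Network: 135.178.192.0/18
Host bits = 14
Set all host bits to 1:
Broadcast: 135.178.255.255


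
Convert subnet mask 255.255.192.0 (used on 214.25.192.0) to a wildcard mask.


Subnet mask: 255.255.192.0
Wildcard = 255.255.255.255 - subnet mask
255 - 255 = 0
255 - 255 = 0
255 - 192 = 63
255 - 0 = 255
Wildcard: 0.0.63.255


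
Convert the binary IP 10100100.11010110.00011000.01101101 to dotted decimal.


10100100 = 164
11010110 = 214
00011000 = 24
01101101 = 109
IP: 164.214.24.109


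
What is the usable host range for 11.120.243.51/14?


Network: 11.120.0.0
Broadcast: 11.123.255.255
First usable = network + 1
Last usable = broadcast - 1
Range: 11.120.0.1 to 11.123.255.254


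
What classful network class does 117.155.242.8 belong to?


First octet: 117
Binary: 01110101
0xxxxxxx -> Class A (1-126)
Class A, default mask 255.0.0.0 (/8)


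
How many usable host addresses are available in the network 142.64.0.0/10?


Host bits = 32 - 10 = 22
Total addresses = 2^22 = 4194304
Usable = total - 2 (network and broadcast)
Usable hosts: 4194302


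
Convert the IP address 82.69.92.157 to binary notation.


82 = 01010010
69 = 01000101
92 = 01011100
157 = 10011101
Binary: 01010010.01000101.01011100.10011101


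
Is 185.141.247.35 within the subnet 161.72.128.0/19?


Subnet network: 161.72.128.0
Test IP AND mask: 185.141.224.0
No, 185.141.247.35 is not in 161.72.128.0/19


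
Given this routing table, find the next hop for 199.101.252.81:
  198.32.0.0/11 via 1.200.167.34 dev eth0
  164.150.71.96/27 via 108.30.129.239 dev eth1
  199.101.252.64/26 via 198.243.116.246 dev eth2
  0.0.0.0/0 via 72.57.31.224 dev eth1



Longest prefix match for 199.101.252.81:
  /11 198.32.0.0: no
  /27 164.150.71.96: no
  /26 199.101.252.64: MATCH
  /0 0.0.0.0: MATCH
Selected: next-hop 198.243.116.246 via eth2 (matched /26)


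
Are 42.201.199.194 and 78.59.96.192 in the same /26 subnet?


Mask: 255.255.255.192
42.201.199.194 AND mask = 42.201.199.192
78.59.96.192 AND mask = 78.59.96.192
No, different subnets (42.201.199.192 vs 78.59.96.192)


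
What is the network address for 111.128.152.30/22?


IP:   01101111.10000000.10011000.00011110
Mask: 11111111.11111111.11111100.00000000
AND operation:
Net:  01101111.10000000.10011000.00000000
Network: 111.128.152.0/22


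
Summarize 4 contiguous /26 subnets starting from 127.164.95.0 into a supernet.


Original prefix: /26
Number of subnets: 4 = 2^2
New prefix = 26 - 2 = 24
Supernet: 127.164.95.0/24


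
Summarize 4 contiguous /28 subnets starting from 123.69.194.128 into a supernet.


Original prefix: /28
Number of subnets: 4 = 2^2
New prefix = 28 - 2 = 26
Supernet: 123.69.194.128/26


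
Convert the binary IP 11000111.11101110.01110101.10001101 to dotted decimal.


11000111 = 199
11101110 = 238
01110101 = 117
10001101 = 141
IP: 199.238.117.141


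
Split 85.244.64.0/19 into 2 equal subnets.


New prefix = 19 + 1 = 20
Each subnet has 4096 addresses
  85.244.64.0/20
  85.244.80.0/20
Subnets: 85.244.64.0/20, 85.244.80.0/20


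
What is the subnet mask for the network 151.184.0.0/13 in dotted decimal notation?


/13 means 13 network bits, 19 host bits
Binary: 11111111111110000000000000000000
Mask: 255.248.0.0


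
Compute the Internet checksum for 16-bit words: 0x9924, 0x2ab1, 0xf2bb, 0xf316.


Sum all words (with carry folding):
+ 0x9924 = 0x9924
+ 0x2ab1 = 0xc3d5
+ 0xf2bb = 0xb691
+ 0xf316 = 0xa9a8
One's complement: ~0xa9a8
Checksum = 0x5657


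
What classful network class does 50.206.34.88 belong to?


First octet: 50
Binary: 00110010
0xxxxxxx -> Class A (1-126)
Class A, default mask 255.0.0.0 (/8)


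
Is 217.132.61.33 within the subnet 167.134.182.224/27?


Subnet network: 167.134.182.224
Test IP AND mask: 217.132.61.32
No, 217.132.61.33 is not in 167.134.182.224/27


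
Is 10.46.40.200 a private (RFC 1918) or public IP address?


RFC 1918 private ranges:
  10.0.0.0/8 (10.0.0.0 - 10.255.255.255)
  172.16.0.0/12 (172.16.0.0 - 172.31.255.255)
  192.168.0.0/16 (192.168.0.0 - 192.168.255.255)
Private (in 10.0.0.0/8)


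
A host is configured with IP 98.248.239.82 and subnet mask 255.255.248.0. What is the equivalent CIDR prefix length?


Binary: 11111111.11111111.11111000.00000000
Count leading 1s
Prefix: /21


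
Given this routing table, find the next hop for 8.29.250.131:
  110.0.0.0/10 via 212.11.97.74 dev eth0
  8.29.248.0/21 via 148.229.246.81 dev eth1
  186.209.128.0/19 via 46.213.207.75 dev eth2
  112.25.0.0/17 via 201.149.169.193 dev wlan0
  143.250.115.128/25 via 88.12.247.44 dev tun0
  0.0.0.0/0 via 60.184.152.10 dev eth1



Longest prefix match for 8.29.250.131:
  /10 110.0.0.0: no
  /21 8.29.248.0: MATCH
  /19 186.209.128.0: no
  /17 112.25.0.0: no
  /25 143.250.115.128: no
  /0 0.0.0.0: MATCH
Selected: next-hop 148.229.246.81 via eth1 (matched /21)
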